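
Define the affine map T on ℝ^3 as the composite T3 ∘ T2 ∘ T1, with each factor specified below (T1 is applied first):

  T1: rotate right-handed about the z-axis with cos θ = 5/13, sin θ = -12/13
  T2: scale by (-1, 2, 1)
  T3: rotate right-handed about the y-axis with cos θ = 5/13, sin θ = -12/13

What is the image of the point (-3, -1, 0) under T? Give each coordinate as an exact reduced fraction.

T1 rotate right-handed about the z-axis with cos θ = 5/13, sin θ = -12/13: (-3, -1, 0) → (-27/13, 31/13, 0)
T2 scale by (-1, 2, 1): (-27/13, 31/13, 0) → (27/13, 62/13, 0)
T3 rotate right-handed about the y-axis with cos θ = 5/13, sin θ = -12/13: (27/13, 62/13, 0) → (135/169, 62/13, 324/169)

T(p) = (135/169, 62/13, 324/169)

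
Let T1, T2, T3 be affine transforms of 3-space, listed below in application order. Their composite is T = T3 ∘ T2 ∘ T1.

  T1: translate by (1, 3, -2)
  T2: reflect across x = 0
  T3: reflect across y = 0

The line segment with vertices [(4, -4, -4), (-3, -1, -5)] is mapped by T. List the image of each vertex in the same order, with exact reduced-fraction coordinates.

T1 translate by (1, 3, -2): (4, -4, -4) → (5, -1, -6); (-3, -1, -5) → (-2, 2, -7)
T2 reflect across x = 0: (5, -1, -6) → (-5, -1, -6); (-2, 2, -7) → (2, 2, -7)
T3 reflect across y = 0: (-5, -1, -6) → (-5, 1, -6); (2, 2, -7) → (2, -2, -7)

image vertices: (-5, 1, -6), (2, -2, -7)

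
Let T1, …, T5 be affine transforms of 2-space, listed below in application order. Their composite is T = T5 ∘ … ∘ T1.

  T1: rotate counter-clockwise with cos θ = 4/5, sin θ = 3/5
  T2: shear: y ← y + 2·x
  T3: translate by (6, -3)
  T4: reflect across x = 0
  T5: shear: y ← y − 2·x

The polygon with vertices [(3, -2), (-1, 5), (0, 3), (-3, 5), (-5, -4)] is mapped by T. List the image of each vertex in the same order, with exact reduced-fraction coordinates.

image vertices: (-48/5, 118/5), (-11/5, -14/5), (-21/5, 21/5), (-3/5, -52/5), (-22/5, -18/5)

T1 rotate counter-clockwise with cos θ = 4/5, sin θ = 3/5: (3, -2) → (18/5, 1/5); (-1, 5) → (-19/5, 17/5); (0, 3) → (-9/5, 12/5); (-3, 5) → (-27/5, 11/5); (-5, -4) → (-8/5, -31/5)
T2 shear: y ← y + 2·x: (18/5, 1/5) → (18/5, 37/5); (-19/5, 17/5) → (-19/5, -21/5); (-9/5, 12/5) → (-9/5, -6/5); (-27/5, 11/5) → (-27/5, -43/5); (-8/5, -31/5) → (-8/5, -47/5)
T3 translate by (6, -3): (18/5, 37/5) → (48/5, 22/5); (-19/5, -21/5) → (11/5, -36/5); (-9/5, -6/5) → (21/5, -21/5); (-27/5, -43/5) → (3/5, -58/5); (-8/5, -47/5) → (22/5, -62/5)
T4 reflect across x = 0: (48/5, 22/5) → (-48/5, 22/5); (11/5, -36/5) → (-11/5, -36/5); (21/5, -21/5) → (-21/5, -21/5); (3/5, -58/5) → (-3/5, -58/5); (22/5, -62/5) → (-22/5, -62/5)
T5 shear: y ← y − 2·x: (-48/5, 22/5) → (-48/5, 118/5); (-11/5, -36/5) → (-11/5, -14/5); (-21/5, -21/5) → (-21/5, 21/5); (-3/5, -58/5) → (-3/5, -52/5); (-22/5, -62/5) → (-22/5, -18/5)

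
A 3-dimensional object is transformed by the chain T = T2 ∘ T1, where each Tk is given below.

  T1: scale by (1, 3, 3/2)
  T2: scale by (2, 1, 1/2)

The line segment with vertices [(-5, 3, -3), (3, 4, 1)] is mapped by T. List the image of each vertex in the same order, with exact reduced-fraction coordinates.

T1 scale by (1, 3, 3/2): (-5, 3, -3) → (-5, 9, -9/2); (3, 4, 1) → (3, 12, 3/2)
T2 scale by (2, 1, 1/2): (-5, 9, -9/2) → (-10, 9, -9/4); (3, 12, 3/2) → (6, 12, 3/4)

image vertices: (-10, 9, -9/4), (6, 12, 3/4)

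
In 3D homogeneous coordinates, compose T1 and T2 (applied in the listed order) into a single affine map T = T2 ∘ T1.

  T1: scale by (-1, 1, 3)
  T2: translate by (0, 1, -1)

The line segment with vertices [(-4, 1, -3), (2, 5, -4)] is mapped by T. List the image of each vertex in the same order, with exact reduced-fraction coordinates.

T1 scale by (-1, 1, 3): (-4, 1, -3) → (4, 1, -9); (2, 5, -4) → (-2, 5, -12)
T2 translate by (0, 1, -1): (4, 1, -9) → (4, 2, -10); (-2, 5, -12) → (-2, 6, -13)

image vertices: (4, 2, -10), (-2, 6, -13)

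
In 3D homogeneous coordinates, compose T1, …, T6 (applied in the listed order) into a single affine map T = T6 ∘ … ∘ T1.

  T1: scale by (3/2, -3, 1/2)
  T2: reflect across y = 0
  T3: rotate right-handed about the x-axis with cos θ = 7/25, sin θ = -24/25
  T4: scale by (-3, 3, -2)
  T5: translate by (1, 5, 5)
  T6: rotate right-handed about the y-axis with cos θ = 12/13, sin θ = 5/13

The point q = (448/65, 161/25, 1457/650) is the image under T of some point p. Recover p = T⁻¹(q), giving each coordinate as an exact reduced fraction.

T1 = [3/2 0 0 0; 0 -3 0 0; 0 0 1/2 0; 0 0 0 1]
T2·T1 = [3/2 0 0 0; 0 3 0 0; 0 0 1/2 0; 0 0 0 1]
T3·…·T1 = [3/2 0 0 0; 0 21/25 12/25 0; 0 -72/25 7/50 0; 0 0 0 1]
T4·…·T1 = [-9/2 0 0 0; 0 63/25 36/25 0; 0 144/25 -7/25 0; 0 0 0 1]
T5·…·T1 = [-9/2 0 0 1; 0 63/25 36/25 5; 0 144/25 -7/25 5; 0 0 0 1]
T6·…·T1 = [-54/13 144/65 -7/65 37/13; 0 63/25 36/25 5; 45/26 1728/325 -84/325 55/13; 0 0 0 1]
det M = 81/2; M⁻¹ = [-8/39 0 10/117 2/9; 4/65 7/225 48/325 -43/45; -7/65 16/25 -84/325 -9/5; 0 0 0 1]
M⁻¹ · (448/65, 161/25, 1457/650)ᵀ = (-1, 0, 1)ᵀ

p = (-1, 0, 1)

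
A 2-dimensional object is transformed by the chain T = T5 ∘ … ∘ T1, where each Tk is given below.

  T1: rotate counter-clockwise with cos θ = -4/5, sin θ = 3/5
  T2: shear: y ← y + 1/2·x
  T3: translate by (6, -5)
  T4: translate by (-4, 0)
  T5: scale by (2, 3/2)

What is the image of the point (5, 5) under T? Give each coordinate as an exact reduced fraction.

T(p) = (-10, -57/4)

T1 rotate counter-clockwise with cos θ = -4/5, sin θ = 3/5: (5, 5) → (-7, -1)
T2 shear: y ← y + 1/2·x: (-7, -1) → (-7, -9/2)
T3 translate by (6, -5): (-7, -9/2) → (-1, -19/2)
T4 translate by (-4, 0): (-1, -19/2) → (-5, -19/2)
T5 scale by (2, 3/2): (-5, -19/2) → (-10, -57/4)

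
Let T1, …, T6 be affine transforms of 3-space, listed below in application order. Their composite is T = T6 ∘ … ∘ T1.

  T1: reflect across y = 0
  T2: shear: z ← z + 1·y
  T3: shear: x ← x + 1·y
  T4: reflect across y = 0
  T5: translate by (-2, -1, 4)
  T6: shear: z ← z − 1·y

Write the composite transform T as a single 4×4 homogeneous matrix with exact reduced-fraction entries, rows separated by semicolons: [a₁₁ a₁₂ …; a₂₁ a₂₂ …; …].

T1 = [1 0 0 0; 0 -1 0 0; 0 0 1 0; 0 0 0 1]
T2·T1 = [1 0 0 0; 0 -1 0 0; 0 -1 1 0; 0 0 0 1]
T3·…·T1 = [1 -1 0 0; 0 -1 0 0; 0 -1 1 0; 0 0 0 1]
T4·…·T1 = [1 -1 0 0; 0 1 0 0; 0 -1 1 0; 0 0 0 1]
T5·…·T1 = [1 -1 0 -2; 0 1 0 -1; 0 -1 1 4; 0 0 0 1]
T6·…·T1 = [1 -1 0 -2; 0 1 0 -1; 0 -2 1 5; 0 0 0 1]

T = [1 -1 0 -2; 0 1 0 -1; 0 -2 1 5; 0 0 0 1]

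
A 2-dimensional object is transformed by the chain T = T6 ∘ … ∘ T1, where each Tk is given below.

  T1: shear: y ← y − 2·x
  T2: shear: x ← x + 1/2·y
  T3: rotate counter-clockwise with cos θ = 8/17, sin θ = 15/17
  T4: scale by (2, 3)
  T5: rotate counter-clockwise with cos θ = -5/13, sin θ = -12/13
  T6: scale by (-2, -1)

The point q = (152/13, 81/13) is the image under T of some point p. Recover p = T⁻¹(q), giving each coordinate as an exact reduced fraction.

p = (3, 2)

T1 = [1 0 0; -2 1 0; 0 0 1]
T2·T1 = [0 1/2 0; -2 1 0; 0 0 1]
T3·…·T1 = [30/17 -11/17 0; -16/17 31/34 0; 0 0 1]
T4·…·T1 = [60/17 -22/17 0; -48/17 93/34 0; 0 0 1]
T5·…·T1 = [-876/221 668/221 0; -480/221 63/442 0; 0 0 1]
T6·…·T1 = [1752/221 -1336/221 0; 480/221 -63/442 0; 0 0 1]
det M = 12; M⁻¹ = [-21/1768 334/663 0; -40/221 146/221 0; 0 0 1]
M⁻¹ · (152/13, 81/13)ᵀ = (3, 2)ᵀ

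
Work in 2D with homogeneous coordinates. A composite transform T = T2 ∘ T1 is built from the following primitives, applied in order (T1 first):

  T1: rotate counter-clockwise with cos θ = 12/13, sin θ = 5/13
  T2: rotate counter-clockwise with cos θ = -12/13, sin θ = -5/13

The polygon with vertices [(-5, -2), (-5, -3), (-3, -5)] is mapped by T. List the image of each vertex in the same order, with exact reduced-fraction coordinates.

T1 rotate counter-clockwise with cos θ = 12/13, sin θ = 5/13: (-5, -2) → (-50/13, -49/13); (-5, -3) → (-45/13, -61/13); (-3, -5) → (-11/13, -75/13)
T2 rotate counter-clockwise with cos θ = -12/13, sin θ = -5/13: (-50/13, -49/13) → (355/169, 838/169); (-45/13, -61/13) → (235/169, 957/169); (-11/13, -75/13) → (-243/169, 955/169)

image vertices: (355/169, 838/169), (235/169, 957/169), (-243/169, 955/169)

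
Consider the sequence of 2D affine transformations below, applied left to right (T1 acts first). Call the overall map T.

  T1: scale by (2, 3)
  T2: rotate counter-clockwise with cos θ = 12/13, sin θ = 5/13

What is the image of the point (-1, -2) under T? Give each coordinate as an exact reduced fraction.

T1 scale by (2, 3): (-1, -2) → (-2, -6)
T2 rotate counter-clockwise with cos θ = 12/13, sin θ = 5/13: (-2, -6) → (6/13, -82/13)

T(p) = (6/13, -82/13)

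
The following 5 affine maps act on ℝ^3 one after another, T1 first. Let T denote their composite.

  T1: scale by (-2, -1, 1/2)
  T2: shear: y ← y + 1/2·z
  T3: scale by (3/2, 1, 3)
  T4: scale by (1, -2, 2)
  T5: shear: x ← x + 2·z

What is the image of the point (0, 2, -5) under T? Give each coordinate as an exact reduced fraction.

T1 scale by (-2, -1, 1/2): (0, 2, -5) → (0, -2, -5/2)
T2 shear: y ← y + 1/2·z: (0, -2, -5/2) → (0, -13/4, -5/2)
T3 scale by (3/2, 1, 3): (0, -13/4, -5/2) → (0, -13/4, -15/2)
T4 scale by (1, -2, 2): (0, -13/4, -15/2) → (0, 13/2, -15)
T5 shear: x ← x + 2·z: (0, 13/2, -15) → (-30, 13/2, -15)

T(p) = (-30, 13/2, -15)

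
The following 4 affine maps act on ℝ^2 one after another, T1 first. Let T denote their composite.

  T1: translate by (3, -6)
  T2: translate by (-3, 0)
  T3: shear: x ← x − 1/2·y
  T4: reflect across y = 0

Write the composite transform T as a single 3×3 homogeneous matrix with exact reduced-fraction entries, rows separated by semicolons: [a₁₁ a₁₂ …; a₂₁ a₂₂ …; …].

T = [1 -1/2 3; 0 -1 6; 0 0 1]

T1 = [1 0 3; 0 1 -6; 0 0 1]
T2·T1 = [1 0 0; 0 1 -6; 0 0 1]
T3·…·T1 = [1 -1/2 3; 0 1 -6; 0 0 1]
T4·…·T1 = [1 -1/2 3; 0 -1 6; 0 0 1]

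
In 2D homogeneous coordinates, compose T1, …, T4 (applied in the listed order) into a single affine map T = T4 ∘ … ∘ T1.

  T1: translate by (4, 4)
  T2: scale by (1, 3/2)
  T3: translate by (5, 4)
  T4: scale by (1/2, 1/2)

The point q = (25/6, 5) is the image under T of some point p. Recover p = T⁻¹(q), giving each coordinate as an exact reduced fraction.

p = (-2/3, 0)

T1 = [1 0 4; 0 1 4; 0 0 1]
T2·T1 = [1 0 4; 0 3/2 6; 0 0 1]
T3·…·T1 = [1 0 9; 0 3/2 10; 0 0 1]
T4·…·T1 = [1/2 0 9/2; 0 3/4 5; 0 0 1]
det M = 3/8; M⁻¹ = [2 0 -9; 0 4/3 -20/3; 0 0 1]
M⁻¹ · (25/6, 5)ᵀ = (-2/3, 0)ᵀ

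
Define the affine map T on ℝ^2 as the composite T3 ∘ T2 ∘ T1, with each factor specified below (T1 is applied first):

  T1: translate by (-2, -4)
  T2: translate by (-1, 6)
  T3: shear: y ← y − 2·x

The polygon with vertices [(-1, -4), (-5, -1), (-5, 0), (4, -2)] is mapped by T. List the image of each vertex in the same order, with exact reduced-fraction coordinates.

T1 translate by (-2, -4): (-1, -4) → (-3, -8); (-5, -1) → (-7, -5); (-5, 0) → (-7, -4); (4, -2) → (2, -6)
T2 translate by (-1, 6): (-3, -8) → (-4, -2); (-7, -5) → (-8, 1); (-7, -4) → (-8, 2); (2, -6) → (1, 0)
T3 shear: y ← y − 2·x: (-4, -2) → (-4, 6); (-8, 1) → (-8, 17); (-8, 2) → (-8, 18); (1, 0) → (1, -2)

image vertices: (-4, 6), (-8, 17), (-8, 18), (1, -2)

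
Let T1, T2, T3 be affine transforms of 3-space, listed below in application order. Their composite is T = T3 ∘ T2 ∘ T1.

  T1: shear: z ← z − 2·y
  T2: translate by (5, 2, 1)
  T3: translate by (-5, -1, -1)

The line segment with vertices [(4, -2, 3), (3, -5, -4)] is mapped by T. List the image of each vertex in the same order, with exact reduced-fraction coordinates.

T1 shear: z ← z − 2·y: (4, -2, 3) → (4, -2, 7); (3, -5, -4) → (3, -5, 6)
T2 translate by (5, 2, 1): (4, -2, 7) → (9, 0, 8); (3, -5, 6) → (8, -3, 7)
T3 translate by (-5, -1, -1): (9, 0, 8) → (4, -1, 7); (8, -3, 7) → (3, -4, 6)

image vertices: (4, -1, 7), (3, -4, 6)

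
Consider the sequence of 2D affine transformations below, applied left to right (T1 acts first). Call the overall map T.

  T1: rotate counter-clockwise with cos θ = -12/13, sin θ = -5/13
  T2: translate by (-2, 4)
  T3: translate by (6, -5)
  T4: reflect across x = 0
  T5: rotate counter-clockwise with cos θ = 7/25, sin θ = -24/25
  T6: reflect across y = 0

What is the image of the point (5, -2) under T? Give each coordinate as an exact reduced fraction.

T1 rotate counter-clockwise with cos θ = -12/13, sin θ = -5/13: (5, -2) → (-70/13, -1/13)
T2 translate by (-2, 4): (-70/13, -1/13) → (-96/13, 51/13)
T3 translate by (6, -5): (-96/13, 51/13) → (-18/13, -14/13)
T4 reflect across x = 0: (-18/13, -14/13) → (18/13, -14/13)
T5 rotate counter-clockwise with cos θ = 7/25, sin θ = -24/25: (18/13, -14/13) → (-42/65, -106/65)
T6 reflect across y = 0: (-42/65, -106/65) → (-42/65, 106/65)

T(p) = (-42/65, 106/65)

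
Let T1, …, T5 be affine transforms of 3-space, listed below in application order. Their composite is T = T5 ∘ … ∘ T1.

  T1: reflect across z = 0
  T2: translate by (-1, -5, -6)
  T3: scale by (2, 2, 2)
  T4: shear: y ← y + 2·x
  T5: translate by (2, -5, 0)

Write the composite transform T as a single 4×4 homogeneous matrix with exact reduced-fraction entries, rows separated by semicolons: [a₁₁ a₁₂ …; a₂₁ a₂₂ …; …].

T = [2 0 0 0; 4 2 0 -19; 0 0 -2 -12; 0 0 0 1]

T1 = [1 0 0 0; 0 1 0 0; 0 0 -1 0; 0 0 0 1]
T2·T1 = [1 0 0 -1; 0 1 0 -5; 0 0 -1 -6; 0 0 0 1]
T3·…·T1 = [2 0 0 -2; 0 2 0 -10; 0 0 -2 -12; 0 0 0 1]
T4·…·T1 = [2 0 0 -2; 4 2 0 -14; 0 0 -2 -12; 0 0 0 1]
T5·…·T1 = [2 0 0 0; 4 2 0 -19; 0 0 -2 -12; 0 0 0 1]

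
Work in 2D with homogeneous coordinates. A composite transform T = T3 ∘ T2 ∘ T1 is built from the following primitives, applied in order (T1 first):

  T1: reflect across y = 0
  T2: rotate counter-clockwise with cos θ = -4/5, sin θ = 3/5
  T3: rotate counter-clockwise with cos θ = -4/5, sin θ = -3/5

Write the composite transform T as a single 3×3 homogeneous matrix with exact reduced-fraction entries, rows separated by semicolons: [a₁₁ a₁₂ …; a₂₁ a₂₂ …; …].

T1 = [1 0 0; 0 -1 0; 0 0 1]
T2·T1 = [-4/5 3/5 0; 3/5 4/5 0; 0 0 1]
T3·…·T1 = [1 0 0; 0 -1 0; 0 0 1]

T = [1 0 0; 0 -1 0; 0 0 1]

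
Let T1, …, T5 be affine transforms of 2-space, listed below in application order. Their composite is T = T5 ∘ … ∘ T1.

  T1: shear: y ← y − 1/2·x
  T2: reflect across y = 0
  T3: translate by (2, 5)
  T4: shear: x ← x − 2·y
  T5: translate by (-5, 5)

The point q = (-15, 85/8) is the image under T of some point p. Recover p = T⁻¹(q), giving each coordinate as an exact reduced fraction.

p = (-3/4, -1)

T1 = [1 0 0; -1/2 1 0; 0 0 1]
T2·T1 = [1 0 0; 1/2 -1 0; 0 0 1]
T3·…·T1 = [1 0 2; 1/2 -1 5; 0 0 1]
T4·…·T1 = [0 2 -8; 1/2 -1 5; 0 0 1]
T5·…·T1 = [0 2 -13; 1/2 -1 10; 0 0 1]
det M = -1; M⁻¹ = [1 2 -7; 1/2 0 13/2; 0 0 1]
M⁻¹ · (-15, 85/8)ᵀ = (-3/4, -1)ᵀ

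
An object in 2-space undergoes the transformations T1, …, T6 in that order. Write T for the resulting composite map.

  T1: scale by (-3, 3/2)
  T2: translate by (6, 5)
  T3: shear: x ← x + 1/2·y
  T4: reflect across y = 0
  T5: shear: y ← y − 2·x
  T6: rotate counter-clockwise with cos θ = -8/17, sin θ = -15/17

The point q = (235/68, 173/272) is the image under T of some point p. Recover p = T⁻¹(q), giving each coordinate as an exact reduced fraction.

T1 = [-3 0 0; 0 3/2 0; 0 0 1]
T2·T1 = [-3 0 6; 0 3/2 5; 0 0 1]
T3·…·T1 = [-3 3/4 17/2; 0 3/2 5; 0 0 1]
T4·…·T1 = [-3 3/4 17/2; 0 -3/2 -5; 0 0 1]
T5·…·T1 = [-3 3/4 17/2; 6 -3 -22; 0 0 1]
T6·…·T1 = [114/17 -3 -398/17; -3/17 3/4 97/34; 0 0 1]
det M = 9/2; M⁻¹ = [1/6 2/3 2; 2/51 76/51 -10/3; 0 0 1]
M⁻¹ · (235/68, 173/272)ᵀ = (3, -9/4)ᵀ

p = (3, -9/4)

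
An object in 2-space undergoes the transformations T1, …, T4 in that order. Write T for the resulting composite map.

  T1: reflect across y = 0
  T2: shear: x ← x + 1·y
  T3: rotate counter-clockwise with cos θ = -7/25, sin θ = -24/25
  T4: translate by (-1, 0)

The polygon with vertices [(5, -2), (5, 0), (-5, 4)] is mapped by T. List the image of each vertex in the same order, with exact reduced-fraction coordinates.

image vertices: (-26/25, -182/25), (-12/5, -24/5), (-58/25, 244/25)

T1 reflect across y = 0: (5, -2) → (5, 2); (5, 0) → (5, 0); (-5, 4) → (-5, -4)
T2 shear: x ← x + 1·y: (5, 2) → (7, 2); (5, 0) → (5, 0); (-5, -4) → (-9, -4)
T3 rotate counter-clockwise with cos θ = -7/25, sin θ = -24/25: (7, 2) → (-1/25, -182/25); (5, 0) → (-7/5, -24/5); (-9, -4) → (-33/25, 244/25)
T4 translate by (-1, 0): (-1/25, -182/25) → (-26/25, -182/25); (-7/5, -24/5) → (-12/5, -24/5); (-33/25, 244/25) → (-58/25, 244/25)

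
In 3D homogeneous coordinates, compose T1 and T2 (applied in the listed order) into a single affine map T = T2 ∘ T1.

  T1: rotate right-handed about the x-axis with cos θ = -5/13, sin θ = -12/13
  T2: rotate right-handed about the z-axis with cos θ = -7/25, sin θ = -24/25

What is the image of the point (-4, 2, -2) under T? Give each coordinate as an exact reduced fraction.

T(p) = (-452/325, 1486/325, -14/13)

T1 rotate right-handed about the x-axis with cos θ = -5/13, sin θ = -12/13: (-4, 2, -2) → (-4, -34/13, -14/13)
T2 rotate right-handed about the z-axis with cos θ = -7/25, sin θ = -24/25: (-4, -34/13, -14/13) → (-452/325, 1486/325, -14/13)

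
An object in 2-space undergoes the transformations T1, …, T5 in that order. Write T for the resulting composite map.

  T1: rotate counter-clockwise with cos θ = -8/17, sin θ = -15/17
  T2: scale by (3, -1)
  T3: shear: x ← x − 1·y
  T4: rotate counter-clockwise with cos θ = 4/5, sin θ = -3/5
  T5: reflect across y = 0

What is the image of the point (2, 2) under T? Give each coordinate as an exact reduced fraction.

T(p) = (122/85, -196/85)

T1 rotate counter-clockwise with cos θ = -8/17, sin θ = -15/17: (2, 2) → (14/17, -46/17)
T2 scale by (3, -1): (14/17, -46/17) → (42/17, 46/17)
T3 shear: x ← x − 1·y: (42/17, 46/17) → (-4/17, 46/17)
T4 rotate counter-clockwise with cos θ = 4/5, sin θ = -3/5: (-4/17, 46/17) → (122/85, 196/85)
T5 reflect across y = 0: (122/85, 196/85) → (122/85, -196/85)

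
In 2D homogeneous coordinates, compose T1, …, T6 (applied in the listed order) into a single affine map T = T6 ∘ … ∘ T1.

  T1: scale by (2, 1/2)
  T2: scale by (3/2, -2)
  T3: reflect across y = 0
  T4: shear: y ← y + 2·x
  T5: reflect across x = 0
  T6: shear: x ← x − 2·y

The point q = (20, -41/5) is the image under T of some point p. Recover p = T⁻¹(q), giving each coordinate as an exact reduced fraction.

p = (-6/5, -1)

T1 = [2 0 0; 0 1/2 0; 0 0 1]
T2·T1 = [3 0 0; 0 -1 0; 0 0 1]
T3·…·T1 = [3 0 0; 0 1 0; 0 0 1]
T4·…·T1 = [3 0 0; 6 1 0; 0 0 1]
T5·…·T1 = [-3 0 0; 6 1 0; 0 0 1]
T6·…·T1 = [-15 -2 0; 6 1 0; 0 0 1]
det M = -3; M⁻¹ = [-1/3 -2/3 0; 2 5 0; 0 0 1]
M⁻¹ · (20, -41/5)ᵀ = (-6/5, -1)ᵀ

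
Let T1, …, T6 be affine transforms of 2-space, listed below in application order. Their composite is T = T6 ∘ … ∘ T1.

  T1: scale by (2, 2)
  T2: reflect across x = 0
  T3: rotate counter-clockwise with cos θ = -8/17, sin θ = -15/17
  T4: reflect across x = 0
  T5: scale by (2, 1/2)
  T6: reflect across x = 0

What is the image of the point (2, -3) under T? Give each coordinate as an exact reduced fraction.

T1 scale by (2, 2): (2, -3) → (4, -6)
T2 reflect across x = 0: (4, -6) → (-4, -6)
T3 rotate counter-clockwise with cos θ = -8/17, sin θ = -15/17: (-4, -6) → (-58/17, 108/17)
T4 reflect across x = 0: (-58/17, 108/17) → (58/17, 108/17)
T5 scale by (2, 1/2): (58/17, 108/17) → (116/17, 54/17)
T6 reflect across x = 0: (116/17, 54/17) → (-116/17, 54/17)

T(p) = (-116/17, 54/17)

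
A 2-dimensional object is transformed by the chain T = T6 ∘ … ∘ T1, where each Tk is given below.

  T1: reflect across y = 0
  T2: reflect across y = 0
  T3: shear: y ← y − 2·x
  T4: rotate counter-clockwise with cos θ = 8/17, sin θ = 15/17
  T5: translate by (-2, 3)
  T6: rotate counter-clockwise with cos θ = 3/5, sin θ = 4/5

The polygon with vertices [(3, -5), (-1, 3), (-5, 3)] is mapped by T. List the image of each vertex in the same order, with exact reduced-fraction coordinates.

T1 reflect across y = 0: (3, -5) → (3, 5); (-1, 3) → (-1, -3); (-5, 3) → (-5, -3)
T2 reflect across y = 0: (3, 5) → (3, -5); (-1, -3) → (-1, 3); (-5, -3) → (-5, 3)
T3 shear: y ← y − 2·x: (3, -5) → (3, -11); (-1, 3) → (-1, 5); (-5, 3) → (-5, 13)
T4 rotate counter-clockwise with cos θ = 8/17, sin θ = 15/17: (3, -11) → (189/17, -43/17); (-1, 5) → (-83/17, 25/17); (-5, 13) → (-235/17, 29/17)
T5 translate by (-2, 3): (189/17, -43/17) → (155/17, 8/17); (-83/17, 25/17) → (-117/17, 76/17); (-235/17, 29/17) → (-269/17, 80/17)
T6 rotate counter-clockwise with cos θ = 3/5, sin θ = 4/5: (155/17, 8/17) → (433/85, 644/85); (-117/17, 76/17) → (-131/17, -48/17); (-269/17, 80/17) → (-1127/85, -836/85)

image vertices: (433/85, 644/85), (-131/17, -48/17), (-1127/85, -836/85)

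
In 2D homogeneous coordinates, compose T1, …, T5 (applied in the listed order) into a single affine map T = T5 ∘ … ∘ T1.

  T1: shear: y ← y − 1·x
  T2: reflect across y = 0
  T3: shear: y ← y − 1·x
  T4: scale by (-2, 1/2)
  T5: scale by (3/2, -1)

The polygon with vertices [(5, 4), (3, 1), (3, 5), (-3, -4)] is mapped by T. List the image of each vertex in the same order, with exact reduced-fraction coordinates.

T1 shear: y ← y − 1·x: (5, 4) → (5, -1); (3, 1) → (3, -2); (3, 5) → (3, 2); (-3, -4) → (-3, -1)
T2 reflect across y = 0: (5, -1) → (5, 1); (3, -2) → (3, 2); (3, 2) → (3, -2); (-3, -1) → (-3, 1)
T3 shear: y ← y − 1·x: (5, 1) → (5, -4); (3, 2) → (3, -1); (3, -2) → (3, -5); (-3, 1) → (-3, 4)
T4 scale by (-2, 1/2): (5, -4) → (-10, -2); (3, -1) → (-6, -1/2); (3, -5) → (-6, -5/2); (-3, 4) → (6, 2)
T5 scale by (3/2, -1): (-10, -2) → (-15, 2); (-6, -1/2) → (-9, 1/2); (-6, -5/2) → (-9, 5/2); (6, 2) → (9, -2)

image vertices: (-15, 2), (-9, 1/2), (-9, 5/2), (9, -2)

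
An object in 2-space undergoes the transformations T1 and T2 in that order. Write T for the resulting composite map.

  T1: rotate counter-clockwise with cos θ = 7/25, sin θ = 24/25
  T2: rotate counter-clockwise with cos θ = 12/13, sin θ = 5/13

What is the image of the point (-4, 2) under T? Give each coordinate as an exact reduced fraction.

T1 rotate counter-clockwise with cos θ = 7/25, sin θ = 24/25: (-4, 2) → (-76/25, -82/25)
T2 rotate counter-clockwise with cos θ = 12/13, sin θ = 5/13: (-76/25, -82/25) → (-502/325, -1364/325)

T(p) = (-502/325, -1364/325)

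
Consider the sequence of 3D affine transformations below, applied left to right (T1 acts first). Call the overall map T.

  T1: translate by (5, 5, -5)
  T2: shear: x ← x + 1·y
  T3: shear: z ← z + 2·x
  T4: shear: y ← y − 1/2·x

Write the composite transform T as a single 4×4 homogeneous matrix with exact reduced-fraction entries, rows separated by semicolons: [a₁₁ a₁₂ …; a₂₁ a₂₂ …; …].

T = [1 1 0 10; -1/2 1/2 0 0; 2 2 1 15; 0 0 0 1]

T1 = [1 0 0 5; 0 1 0 5; 0 0 1 -5; 0 0 0 1]
T2·T1 = [1 1 0 10; 0 1 0 5; 0 0 1 -5; 0 0 0 1]
T3·…·T1 = [1 1 0 10; 0 1 0 5; 2 2 1 15; 0 0 0 1]
T4·…·T1 = [1 1 0 10; -1/2 1/2 0 0; 2 2 1 15; 0 0 0 1]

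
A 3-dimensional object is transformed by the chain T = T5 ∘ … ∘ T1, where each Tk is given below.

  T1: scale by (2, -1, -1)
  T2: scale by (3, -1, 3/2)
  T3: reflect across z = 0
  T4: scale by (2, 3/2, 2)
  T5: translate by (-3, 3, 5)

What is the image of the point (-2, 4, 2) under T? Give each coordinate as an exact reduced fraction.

T1 scale by (2, -1, -1): (-2, 4, 2) → (-4, -4, -2)
T2 scale by (3, -1, 3/2): (-4, -4, -2) → (-12, 4, -3)
T3 reflect across z = 0: (-12, 4, -3) → (-12, 4, 3)
T4 scale by (2, 3/2, 2): (-12, 4, 3) → (-24, 6, 6)
T5 translate by (-3, 3, 5): (-24, 6, 6) → (-27, 9, 11)

T(p) = (-27, 9, 11)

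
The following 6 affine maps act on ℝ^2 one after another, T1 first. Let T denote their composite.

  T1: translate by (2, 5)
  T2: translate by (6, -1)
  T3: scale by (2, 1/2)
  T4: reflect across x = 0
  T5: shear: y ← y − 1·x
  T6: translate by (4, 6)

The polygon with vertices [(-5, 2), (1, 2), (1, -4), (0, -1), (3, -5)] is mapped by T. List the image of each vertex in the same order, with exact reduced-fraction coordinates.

image vertices: (-2, 15), (-14, 27), (-14, 24), (-12, 47/2), (-18, 55/2)

T1 translate by (2, 5): (-5, 2) → (-3, 7); (1, 2) → (3, 7); (1, -4) → (3, 1); (0, -1) → (2, 4); (3, -5) → (5, 0)
T2 translate by (6, -1): (-3, 7) → (3, 6); (3, 7) → (9, 6); (3, 1) → (9, 0); (2, 4) → (8, 3); (5, 0) → (11, -1)
T3 scale by (2, 1/2): (3, 6) → (6, 3); (9, 6) → (18, 3); (9, 0) → (18, 0); (8, 3) → (16, 3/2); (11, -1) → (22, -1/2)
T4 reflect across x = 0: (6, 3) → (-6, 3); (18, 3) → (-18, 3); (18, 0) → (-18, 0); (16, 3/2) → (-16, 3/2); (22, -1/2) → (-22, -1/2)
T5 shear: y ← y − 1·x: (-6, 3) → (-6, 9); (-18, 3) → (-18, 21); (-18, 0) → (-18, 18); (-16, 3/2) → (-16, 35/2); (-22, -1/2) → (-22, 43/2)
T6 translate by (4, 6): (-6, 9) → (-2, 15); (-18, 21) → (-14, 27); (-18, 18) → (-14, 24); (-16, 35/2) → (-12, 47/2); (-22, 43/2) → (-18, 55/2)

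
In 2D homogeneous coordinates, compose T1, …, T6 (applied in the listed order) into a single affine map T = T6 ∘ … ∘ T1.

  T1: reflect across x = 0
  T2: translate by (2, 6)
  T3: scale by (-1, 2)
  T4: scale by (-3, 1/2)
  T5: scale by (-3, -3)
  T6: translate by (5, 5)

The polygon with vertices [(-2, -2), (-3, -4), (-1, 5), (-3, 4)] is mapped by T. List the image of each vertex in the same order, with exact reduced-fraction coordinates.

T1 reflect across x = 0: (-2, -2) → (2, -2); (-3, -4) → (3, -4); (-1, 5) → (1, 5); (-3, 4) → (3, 4)
T2 translate by (2, 6): (2, -2) → (4, 4); (3, -4) → (5, 2); (1, 5) → (3, 11); (3, 4) → (5, 10)
T3 scale by (-1, 2): (4, 4) → (-4, 8); (5, 2) → (-5, 4); (3, 11) → (-3, 22); (5, 10) → (-5, 20)
T4 scale by (-3, 1/2): (-4, 8) → (12, 4); (-5, 4) → (15, 2); (-3, 22) → (9, 11); (-5, 20) → (15, 10)
T5 scale by (-3, -3): (12, 4) → (-36, -12); (15, 2) → (-45, -6); (9, 11) → (-27, -33); (15, 10) → (-45, -30)
T6 translate by (5, 5): (-36, -12) → (-31, -7); (-45, -6) → (-40, -1); (-27, -33) → (-22, -28); (-45, -30) → (-40, -25)

image vertices: (-31, -7), (-40, -1), (-22, -28), (-40, -25)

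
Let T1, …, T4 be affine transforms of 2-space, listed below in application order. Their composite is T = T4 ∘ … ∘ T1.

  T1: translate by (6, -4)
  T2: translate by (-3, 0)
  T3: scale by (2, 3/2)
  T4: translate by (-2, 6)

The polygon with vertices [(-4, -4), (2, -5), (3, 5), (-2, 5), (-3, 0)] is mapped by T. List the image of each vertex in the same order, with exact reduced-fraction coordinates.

T1 translate by (6, -4): (-4, -4) → (2, -8); (2, -5) → (8, -9); (3, 5) → (9, 1); (-2, 5) → (4, 1); (-3, 0) → (3, -4)
T2 translate by (-3, 0): (2, -8) → (-1, -8); (8, -9) → (5, -9); (9, 1) → (6, 1); (4, 1) → (1, 1); (3, -4) → (0, -4)
T3 scale by (2, 3/2): (-1, -8) → (-2, -12); (5, -9) → (10, -27/2); (6, 1) → (12, 3/2); (1, 1) → (2, 3/2); (0, -4) → (0, -6)
T4 translate by (-2, 6): (-2, -12) → (-4, -6); (10, -27/2) → (8, -15/2); (12, 3/2) → (10, 15/2); (2, 3/2) → (0, 15/2); (0, -6) → (-2, 0)

image vertices: (-4, -6), (8, -15/2), (10, 15/2), (0, 15/2), (-2, 0)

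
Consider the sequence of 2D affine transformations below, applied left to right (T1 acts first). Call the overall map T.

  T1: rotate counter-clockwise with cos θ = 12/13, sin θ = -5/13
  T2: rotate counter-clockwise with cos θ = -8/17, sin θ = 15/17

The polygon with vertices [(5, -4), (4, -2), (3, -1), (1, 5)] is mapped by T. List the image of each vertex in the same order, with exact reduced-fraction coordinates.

image vertices: (775/221, 1184/221), (356/221, 922/221), (157/221, 681/221), (-1121/221, 115/221)

T1 rotate counter-clockwise with cos θ = 12/13, sin θ = -5/13: (5, -4) → (40/13, -73/13); (4, -2) → (38/13, -44/13); (3, -1) → (31/13, -27/13); (1, 5) → (37/13, 55/13)
T2 rotate counter-clockwise with cos θ = -8/17, sin θ = 15/17: (40/13, -73/13) → (775/221, 1184/221); (38/13, -44/13) → (356/221, 922/221); (31/13, -27/13) → (157/221, 681/221); (37/13, 55/13) → (-1121/221, 115/221)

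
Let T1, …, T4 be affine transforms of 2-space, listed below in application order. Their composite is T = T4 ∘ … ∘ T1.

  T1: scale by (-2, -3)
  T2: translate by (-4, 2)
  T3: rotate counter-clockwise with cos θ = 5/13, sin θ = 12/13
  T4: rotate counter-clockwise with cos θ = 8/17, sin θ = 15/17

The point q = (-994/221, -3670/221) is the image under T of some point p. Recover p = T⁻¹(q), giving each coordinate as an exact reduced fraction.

T1 = [-2 0 0; 0 -3 0; 0 0 1]
T2·T1 = [-2 0 -4; 0 -3 2; 0 0 1]
T3·…·T1 = [-10/13 36/13 -44/13; -24/13 -15/13 -38/13; 0 0 1]
T4·…·T1 = [280/221 513/221 218/221; -342/221 420/221 -964/221; 0 0 1]
det M = 6; M⁻¹ = [70/221 -171/442 -2; 57/221 140/663 2/3; 0 0 1]
M⁻¹ · (-994/221, -3670/221)ᵀ = (3, -4)ᵀ

p = (3, -4)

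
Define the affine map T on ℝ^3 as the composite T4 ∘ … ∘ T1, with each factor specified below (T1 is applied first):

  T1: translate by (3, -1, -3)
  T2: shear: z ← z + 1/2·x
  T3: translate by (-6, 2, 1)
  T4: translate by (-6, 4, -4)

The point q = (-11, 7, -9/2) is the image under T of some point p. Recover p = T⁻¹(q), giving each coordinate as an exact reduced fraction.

T1 = [1 0 0 3; 0 1 0 -1; 0 0 1 -3; 0 0 0 1]
T2·T1 = [1 0 0 3; 0 1 0 -1; 1/2 0 1 -3/2; 0 0 0 1]
T3·…·T1 = [1 0 0 -3; 0 1 0 1; 1/2 0 1 -1/2; 0 0 0 1]
T4·…·T1 = [1 0 0 -9; 0 1 0 5; 1/2 0 1 -9/2; 0 0 0 1]
det M = 1; M⁻¹ = [1 0 0 9; 0 1 0 -5; -1/2 0 1 0; 0 0 0 1]
M⁻¹ · (-11, 7, -9/2)ᵀ = (-2, 2, 1)ᵀ

p = (-2, 2, 1)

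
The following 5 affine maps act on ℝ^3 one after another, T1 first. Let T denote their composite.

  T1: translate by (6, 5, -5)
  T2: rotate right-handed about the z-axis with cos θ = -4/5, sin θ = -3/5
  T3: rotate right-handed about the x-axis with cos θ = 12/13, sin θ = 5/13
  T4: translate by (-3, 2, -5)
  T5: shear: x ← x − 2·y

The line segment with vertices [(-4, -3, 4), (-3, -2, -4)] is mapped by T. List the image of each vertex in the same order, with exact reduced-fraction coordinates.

image vertices: (-3, -1/5, -7), (-88/13, 103/65, -194/13)

T1 translate by (6, 5, -5): (-4, -3, 4) → (2, 2, -1); (-3, -2, -4) → (3, 3, -9)
T2 rotate right-handed about the z-axis with cos θ = -4/5, sin θ = -3/5: (2, 2, -1) → (-2/5, -14/5, -1); (3, 3, -9) → (-3/5, -21/5, -9)
T3 rotate right-handed about the x-axis with cos θ = 12/13, sin θ = 5/13: (-2/5, -14/5, -1) → (-2/5, -11/5, -2); (-3/5, -21/5, -9) → (-3/5, -27/65, -129/13)
T4 translate by (-3, 2, -5): (-2/5, -11/5, -2) → (-17/5, -1/5, -7); (-3/5, -27/65, -129/13) → (-18/5, 103/65, -194/13)
T5 shear: x ← x − 2·y: (-17/5, -1/5, -7) → (-3, -1/5, -7); (-18/5, 103/65, -194/13) → (-88/13, 103/65, -194/13)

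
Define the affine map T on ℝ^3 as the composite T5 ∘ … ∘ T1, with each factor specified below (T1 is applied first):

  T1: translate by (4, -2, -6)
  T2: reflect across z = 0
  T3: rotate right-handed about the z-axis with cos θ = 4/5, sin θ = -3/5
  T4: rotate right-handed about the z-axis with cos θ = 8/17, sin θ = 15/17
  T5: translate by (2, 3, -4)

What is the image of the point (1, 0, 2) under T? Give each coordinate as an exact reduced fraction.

T(p) = (627/85, 281/85, 0)

T1 translate by (4, -2, -6): (1, 0, 2) → (5, -2, -4)
T2 reflect across z = 0: (5, -2, -4) → (5, -2, 4)
T3 rotate right-handed about the z-axis with cos θ = 4/5, sin θ = -3/5: (5, -2, 4) → (14/5, -23/5, 4)
T4 rotate right-handed about the z-axis with cos θ = 8/17, sin θ = 15/17: (14/5, -23/5, 4) → (457/85, 26/85, 4)
T5 translate by (2, 3, -4): (457/85, 26/85, 4) → (627/85, 281/85, 0)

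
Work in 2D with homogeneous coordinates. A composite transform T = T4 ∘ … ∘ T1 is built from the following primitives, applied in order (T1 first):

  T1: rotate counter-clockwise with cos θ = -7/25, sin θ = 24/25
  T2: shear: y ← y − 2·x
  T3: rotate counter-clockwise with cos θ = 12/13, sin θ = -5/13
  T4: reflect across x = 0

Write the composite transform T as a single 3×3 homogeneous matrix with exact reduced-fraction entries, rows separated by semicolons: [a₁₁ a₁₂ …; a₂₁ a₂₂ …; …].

T1 = [-7/25 -24/25 0; 24/25 -7/25 0; 0 0 1]
T2·T1 = [-7/25 -24/25 0; 38/25 41/25 0; 0 0 1]
T3·…·T1 = [106/325 -83/325 0; 491/325 612/325 0; 0 0 1]
T4·…·T1 = [-106/325 83/325 0; 491/325 612/325 0; 0 0 1]

T = [-106/325 83/325 0; 491/325 612/325 0; 0 0 1]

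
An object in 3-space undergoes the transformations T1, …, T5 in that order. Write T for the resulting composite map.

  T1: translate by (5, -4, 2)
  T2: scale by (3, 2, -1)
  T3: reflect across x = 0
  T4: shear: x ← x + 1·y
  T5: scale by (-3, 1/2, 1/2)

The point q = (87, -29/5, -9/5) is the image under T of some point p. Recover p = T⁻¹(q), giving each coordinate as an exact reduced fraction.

T1 = [1 0 0 5; 0 1 0 -4; 0 0 1 2; 0 0 0 1]
T2·T1 = [3 0 0 15; 0 2 0 -8; 0 0 -1 -2; 0 0 0 1]
T3·…·T1 = [-3 0 0 -15; 0 2 0 -8; 0 0 -1 -2; 0 0 0 1]
T4·…·T1 = [-3 2 0 -23; 0 2 0 -8; 0 0 -1 -2; 0 0 0 1]
T5·…·T1 = [9 -6 0 69; 0 1 0 -4; 0 0 -1/2 -1; 0 0 0 1]
det M = -9/2; M⁻¹ = [1/9 2/3 0 -5; 0 1 0 4; 0 0 -2 -2; 0 0 0 1]
M⁻¹ · (87, -29/5, -9/5)ᵀ = (4/5, -9/5, 8/5)ᵀ

p = (4/5, -9/5, 8/5)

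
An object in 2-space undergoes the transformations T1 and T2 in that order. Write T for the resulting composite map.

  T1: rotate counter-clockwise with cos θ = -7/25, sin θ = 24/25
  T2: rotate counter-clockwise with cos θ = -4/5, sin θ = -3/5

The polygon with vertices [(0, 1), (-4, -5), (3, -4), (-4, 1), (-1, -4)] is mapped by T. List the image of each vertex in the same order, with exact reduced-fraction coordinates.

image vertices: (3/5, 4/5), (-31/5, -8/5), (0, -5), (-13/5, 16/5), (-16/5, -13/5)

T1 rotate counter-clockwise with cos θ = -7/25, sin θ = 24/25: (0, 1) → (-24/25, -7/25); (-4, -5) → (148/25, -61/25); (3, -4) → (3, 4); (-4, 1) → (4/25, -103/25); (-1, -4) → (103/25, 4/25)
T2 rotate counter-clockwise with cos θ = -4/5, sin θ = -3/5: (-24/25, -7/25) → (3/5, 4/5); (148/25, -61/25) → (-31/5, -8/5); (3, 4) → (0, -5); (4/25, -103/25) → (-13/5, 16/5); (103/25, 4/25) → (-16/5, -13/5)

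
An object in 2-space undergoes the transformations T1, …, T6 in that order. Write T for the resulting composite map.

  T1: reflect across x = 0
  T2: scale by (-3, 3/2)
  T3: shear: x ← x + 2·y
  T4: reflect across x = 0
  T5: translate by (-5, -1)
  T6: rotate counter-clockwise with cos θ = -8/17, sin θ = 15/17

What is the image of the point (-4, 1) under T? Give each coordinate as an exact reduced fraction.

T(p) = (-79/34, 56/17)

T1 reflect across x = 0: (-4, 1) → (4, 1)
T2 scale by (-3, 3/2): (4, 1) → (-12, 3/2)
T3 shear: x ← x + 2·y: (-12, 3/2) → (-9, 3/2)
T4 reflect across x = 0: (-9, 3/2) → (9, 3/2)
T5 translate by (-5, -1): (9, 3/2) → (4, 1/2)
T6 rotate counter-clockwise with cos θ = -8/17, sin θ = 15/17: (4, 1/2) → (-79/34, 56/17)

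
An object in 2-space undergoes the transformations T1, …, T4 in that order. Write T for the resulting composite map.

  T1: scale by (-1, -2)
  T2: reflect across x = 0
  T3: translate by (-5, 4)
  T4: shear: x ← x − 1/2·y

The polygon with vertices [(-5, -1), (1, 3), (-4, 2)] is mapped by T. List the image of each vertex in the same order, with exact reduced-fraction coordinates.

image vertices: (-13, 6), (-3, -2), (-9, 0)

T1 scale by (-1, -2): (-5, -1) → (5, 2); (1, 3) → (-1, -6); (-4, 2) → (4, -4)
T2 reflect across x = 0: (5, 2) → (-5, 2); (-1, -6) → (1, -6); (4, -4) → (-4, -4)
T3 translate by (-5, 4): (-5, 2) → (-10, 6); (1, -6) → (-4, -2); (-4, -4) → (-9, 0)
T4 shear: x ← x − 1/2·y: (-10, 6) → (-13, 6); (-4, -2) → (-3, -2); (-9, 0) → (-9, 0)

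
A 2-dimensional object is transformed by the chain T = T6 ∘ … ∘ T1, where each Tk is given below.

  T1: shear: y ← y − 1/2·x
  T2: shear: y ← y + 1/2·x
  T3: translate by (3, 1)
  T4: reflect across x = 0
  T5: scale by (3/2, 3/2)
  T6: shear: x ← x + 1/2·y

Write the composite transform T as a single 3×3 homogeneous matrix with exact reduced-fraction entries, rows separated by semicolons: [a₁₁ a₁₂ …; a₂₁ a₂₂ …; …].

T1 = [1 0 0; -1/2 1 0; 0 0 1]
T2·T1 = [1 0 0; 0 1 0; 0 0 1]
T3·…·T1 = [1 0 3; 0 1 1; 0 0 1]
T4·…·T1 = [-1 0 -3; 0 1 1; 0 0 1]
T5·…·T1 = [-3/2 0 -9/2; 0 3/2 3/2; 0 0 1]
T6·…·T1 = [-3/2 3/4 -15/4; 0 3/2 3/2; 0 0 1]

T = [-3/2 3/4 -15/4; 0 3/2 3/2; 0 0 1]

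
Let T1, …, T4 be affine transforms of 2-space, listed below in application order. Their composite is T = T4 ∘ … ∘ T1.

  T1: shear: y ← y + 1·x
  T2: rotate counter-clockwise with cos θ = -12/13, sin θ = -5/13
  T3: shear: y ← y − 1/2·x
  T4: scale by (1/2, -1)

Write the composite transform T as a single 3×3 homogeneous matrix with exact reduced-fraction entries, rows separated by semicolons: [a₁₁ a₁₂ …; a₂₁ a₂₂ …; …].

T1 = [1 0 0; 1 1 0; 0 0 1]
T2·T1 = [-7/13 5/13 0; -17/13 -12/13 0; 0 0 1]
T3·…·T1 = [-7/13 5/13 0; -27/26 -29/26 0; 0 0 1]
T4·…·T1 = [-7/26 5/26 0; 27/26 29/26 0; 0 0 1]

T = [-7/26 5/26 0; 27/26 29/26 0; 0 0 1]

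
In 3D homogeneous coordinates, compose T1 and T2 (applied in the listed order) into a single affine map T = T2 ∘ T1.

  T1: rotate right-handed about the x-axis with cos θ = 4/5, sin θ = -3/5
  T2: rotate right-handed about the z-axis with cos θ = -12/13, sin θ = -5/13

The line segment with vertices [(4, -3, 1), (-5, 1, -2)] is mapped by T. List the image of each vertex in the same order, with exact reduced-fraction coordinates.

image vertices: (-57/13, 8/65, 13/5), (58/13, 149/65, -11/5)

T1 rotate right-handed about the x-axis with cos θ = 4/5, sin θ = -3/5: (4, -3, 1) → (4, -9/5, 13/5); (-5, 1, -2) → (-5, -2/5, -11/5)
T2 rotate right-handed about the z-axis with cos θ = -12/13, sin θ = -5/13: (4, -9/5, 13/5) → (-57/13, 8/65, 13/5); (-5, -2/5, -11/5) → (58/13, 149/65, -11/5)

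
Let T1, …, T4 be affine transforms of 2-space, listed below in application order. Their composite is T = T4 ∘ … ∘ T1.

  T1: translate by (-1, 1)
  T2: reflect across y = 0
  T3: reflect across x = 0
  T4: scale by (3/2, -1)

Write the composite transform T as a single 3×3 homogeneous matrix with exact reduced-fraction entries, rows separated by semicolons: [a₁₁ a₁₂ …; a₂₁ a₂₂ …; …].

T = [-3/2 0 3/2; 0 1 1; 0 0 1]

T1 = [1 0 -1; 0 1 1; 0 0 1]
T2·T1 = [1 0 -1; 0 -1 -1; 0 0 1]
T3·…·T1 = [-1 0 1; 0 -1 -1; 0 0 1]
T4·…·T1 = [-3/2 0 3/2; 0 1 1; 0 0 1]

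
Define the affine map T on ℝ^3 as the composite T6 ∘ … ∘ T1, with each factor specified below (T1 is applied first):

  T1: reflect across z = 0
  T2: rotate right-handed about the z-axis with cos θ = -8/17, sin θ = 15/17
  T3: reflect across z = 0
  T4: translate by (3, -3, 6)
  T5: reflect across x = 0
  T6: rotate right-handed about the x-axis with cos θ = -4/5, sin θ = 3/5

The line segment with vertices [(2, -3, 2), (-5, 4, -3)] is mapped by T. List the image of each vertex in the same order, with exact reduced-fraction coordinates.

image vertices: (-80/17, -84/17, -107/17), (-31/17, 479/85, -678/85)

T1 reflect across z = 0: (2, -3, 2) → (2, -3, -2); (-5, 4, -3) → (-5, 4, 3)
T2 rotate right-handed about the z-axis with cos θ = -8/17, sin θ = 15/17: (2, -3, -2) → (29/17, 54/17, -2); (-5, 4, 3) → (-20/17, -107/17, 3)
T3 reflect across z = 0: (29/17, 54/17, -2) → (29/17, 54/17, 2); (-20/17, -107/17, 3) → (-20/17, -107/17, -3)
T4 translate by (3, -3, 6): (29/17, 54/17, 2) → (80/17, 3/17, 8); (-20/17, -107/17, -3) → (31/17, -158/17, 3)
T5 reflect across x = 0: (80/17, 3/17, 8) → (-80/17, 3/17, 8); (31/17, -158/17, 3) → (-31/17, -158/17, 3)
T6 rotate right-handed about the x-axis with cos θ = -4/5, sin θ = 3/5: (-80/17, 3/17, 8) → (-80/17, -84/17, -107/17); (-31/17, -158/17, 3) → (-31/17, 479/85, -678/85)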